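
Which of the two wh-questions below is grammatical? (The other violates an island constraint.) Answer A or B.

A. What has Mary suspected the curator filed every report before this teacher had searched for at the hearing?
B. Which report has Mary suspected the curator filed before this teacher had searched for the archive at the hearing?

In A, the wh-phrase is extracted from inside an adjunct island (introduced by "before"), which blocks movement.
In B, the extraction path crosses only that-complement boundaries, which are transparent.
So B is grammatical.

B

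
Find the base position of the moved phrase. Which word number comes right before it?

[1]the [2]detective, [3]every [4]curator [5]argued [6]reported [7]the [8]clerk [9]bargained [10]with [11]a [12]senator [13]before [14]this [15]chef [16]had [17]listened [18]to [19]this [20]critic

The displaced element is "the detective" (word 2).
It is linked across 1 clause boundary (Ø).
It functions as the subject of "reported", so the gap sits immediately after word 5 ("argued").
Base order: Every curator argued that the detective reported the clerk bargained with a senator before this chef had listened to this critic.

5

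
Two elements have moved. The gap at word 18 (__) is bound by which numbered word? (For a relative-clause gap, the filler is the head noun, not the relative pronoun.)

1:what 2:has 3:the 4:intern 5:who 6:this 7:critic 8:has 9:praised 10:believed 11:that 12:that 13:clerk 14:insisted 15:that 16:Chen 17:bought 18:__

1

The marked gap is the direct object of "bought".
Its filler is the fronted wh-phrase "what", at word 1.
(The other dependency links word 4 to a gap after word 9.)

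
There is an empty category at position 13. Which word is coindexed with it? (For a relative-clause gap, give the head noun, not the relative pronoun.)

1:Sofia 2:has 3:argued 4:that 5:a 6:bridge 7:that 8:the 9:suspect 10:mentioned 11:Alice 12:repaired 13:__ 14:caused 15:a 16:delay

The gap at 13 is the object of "repaired", inside a relative clause.
The relative pronoun is "that" (word 7); it is bound by the head noun immediately before it.
Its filler is the head noun "bridge", at word 6.

6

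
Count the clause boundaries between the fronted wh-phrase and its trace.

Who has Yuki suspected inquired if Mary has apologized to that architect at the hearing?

"who" is extracted from the subject of "inquired".
Boundaries crossed, outermost first: [Ø] — 1 in total.

1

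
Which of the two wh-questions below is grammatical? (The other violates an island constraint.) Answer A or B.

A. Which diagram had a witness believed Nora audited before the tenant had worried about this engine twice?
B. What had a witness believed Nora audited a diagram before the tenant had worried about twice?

A

In B, the wh-phrase is extracted from inside an adjunct island (introduced by "before"), which blocks movement.
In A, the extraction path crosses only that-complement boundaries, which are transparent.
So A is grammatical.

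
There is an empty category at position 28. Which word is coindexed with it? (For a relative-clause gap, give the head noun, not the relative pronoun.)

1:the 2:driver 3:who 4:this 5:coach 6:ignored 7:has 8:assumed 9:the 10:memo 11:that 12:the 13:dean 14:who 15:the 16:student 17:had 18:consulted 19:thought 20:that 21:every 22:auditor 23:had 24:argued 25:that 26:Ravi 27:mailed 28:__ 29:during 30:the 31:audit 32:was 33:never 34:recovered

The gap at 28 is the object of "mailed", inside a relative clause.
The relative pronoun is "that" (word 11); it is bound by the head noun immediately before it.
Its filler is the head noun "memo", at word 10.

10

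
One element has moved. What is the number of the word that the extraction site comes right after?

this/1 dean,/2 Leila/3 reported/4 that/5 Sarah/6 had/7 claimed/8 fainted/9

8

The displaced element is "this dean" (word 2).
It is linked across 2 clause boundaries (that → Ø).
It functions as the subject of "fainted", so the gap sits immediately after word 8 ("claimed").
Base order: Leila reported that Sarah had claimed this dean fainted.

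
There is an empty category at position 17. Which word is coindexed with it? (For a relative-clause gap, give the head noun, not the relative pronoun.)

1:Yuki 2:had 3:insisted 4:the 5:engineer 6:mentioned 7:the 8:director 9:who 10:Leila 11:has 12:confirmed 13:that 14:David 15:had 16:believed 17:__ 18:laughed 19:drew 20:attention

The gap at 17 is the subject of "laughed", inside a relative clause.
The relative pronoun is "who" (word 9); it is bound by the head noun immediately before it.
Its filler is the head noun "director", at word 8.

8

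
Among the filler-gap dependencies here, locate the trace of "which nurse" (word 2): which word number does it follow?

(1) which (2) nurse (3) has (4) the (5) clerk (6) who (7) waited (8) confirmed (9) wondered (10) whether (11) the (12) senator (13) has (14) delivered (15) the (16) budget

8

The displaced element is "which nurse" (word 2).
It is linked across 1 clause boundary (Ø).
It functions as the subject of "wondered", so the gap sits immediately after word 8 ("confirmed").
Base order: The clerk who waited has confirmed that which nurse wondered whether the senator has delivered the budget.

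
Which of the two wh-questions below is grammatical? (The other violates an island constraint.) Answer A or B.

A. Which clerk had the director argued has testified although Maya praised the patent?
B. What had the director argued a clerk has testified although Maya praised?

A

In B, the wh-phrase is extracted from inside an adjunct island (introduced by "although"), which blocks movement.
In A, the extraction path crosses only that-complement boundaries, which are transparent.
So A is grammatical.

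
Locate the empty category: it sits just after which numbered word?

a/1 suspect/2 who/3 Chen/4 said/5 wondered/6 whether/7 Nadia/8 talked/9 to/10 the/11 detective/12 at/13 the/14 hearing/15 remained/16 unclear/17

The displaced element is "a suspect" (word 2).
It is linked across 1 clause boundary (Ø).
It functions as the subject of "wondered", so the gap sits immediately after word 5 ("said").
Base order: Chen said a suspect wondered whether Nadia talked to the detective at the hearing.

5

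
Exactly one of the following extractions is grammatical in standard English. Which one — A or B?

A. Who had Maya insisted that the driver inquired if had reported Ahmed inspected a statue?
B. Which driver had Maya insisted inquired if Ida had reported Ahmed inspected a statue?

B

In A, the wh-phrase is extracted from inside a wh-island (introduced by "if"), which blocks movement.
In B, the extraction path crosses only that-complement boundaries, which are transparent.
So B is grammatical.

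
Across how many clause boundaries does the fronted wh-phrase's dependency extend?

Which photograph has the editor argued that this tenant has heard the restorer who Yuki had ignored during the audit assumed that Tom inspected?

3

"which photograph" is extracted from the object of "inspected".
Boundaries crossed, outermost first: [that], [Ø], [that] — 3 in total.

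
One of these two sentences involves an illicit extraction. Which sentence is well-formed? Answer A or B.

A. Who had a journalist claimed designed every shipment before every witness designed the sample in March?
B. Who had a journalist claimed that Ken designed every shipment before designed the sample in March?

A

In B, the wh-phrase is extracted from inside an adjunct island (introduced by "before"), which blocks movement.
In A, the extraction path crosses only that-complement boundaries, which are transparent.
So A is grammatical.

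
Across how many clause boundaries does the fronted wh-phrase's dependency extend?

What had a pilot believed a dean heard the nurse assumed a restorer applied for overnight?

"what" is extracted from the PP object of "applied".
Boundaries crossed, outermost first: [Ø], [Ø], [Ø] — 3 in total.

3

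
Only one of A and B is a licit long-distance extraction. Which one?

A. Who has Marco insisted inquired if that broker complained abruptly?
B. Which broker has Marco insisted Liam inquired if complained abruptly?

In B, the wh-phrase is extracted from inside a wh-island (introduced by "if"), which blocks movement.
In A, the extraction path crosses only that-complement boundaries, which are transparent.
So A is grammatical.

A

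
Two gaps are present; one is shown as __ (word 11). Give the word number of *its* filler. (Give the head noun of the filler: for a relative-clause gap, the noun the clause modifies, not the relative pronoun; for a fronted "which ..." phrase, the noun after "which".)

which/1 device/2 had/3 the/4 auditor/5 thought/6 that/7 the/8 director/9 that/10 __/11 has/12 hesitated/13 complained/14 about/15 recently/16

9

The marked gap is inside the relative clause, the subject of "hesitated".
Its filler is the head noun "director" (via "that"), at word 9.
(The other dependency links word 2 to a gap after word 15.)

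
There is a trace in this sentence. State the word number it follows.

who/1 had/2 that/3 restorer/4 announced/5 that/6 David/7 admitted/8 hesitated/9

8

The displaced element is "who" (word 1).
It is linked across 2 clause boundaries (that → Ø).
It functions as the subject of "hesitated", so the gap sits immediately after word 8 ("admitted").
Base order: That restorer had announced that David admitted that who hesitated.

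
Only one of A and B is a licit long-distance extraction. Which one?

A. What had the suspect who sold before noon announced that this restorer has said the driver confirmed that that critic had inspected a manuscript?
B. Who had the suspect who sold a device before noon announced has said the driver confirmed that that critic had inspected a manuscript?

In A, the wh-phrase is extracted from inside a complex-NP island (relative clause) (introduced by "who"), which blocks movement.
In B, the extraction path crosses only that-complement boundaries, which are transparent.
So B is grammatical.

B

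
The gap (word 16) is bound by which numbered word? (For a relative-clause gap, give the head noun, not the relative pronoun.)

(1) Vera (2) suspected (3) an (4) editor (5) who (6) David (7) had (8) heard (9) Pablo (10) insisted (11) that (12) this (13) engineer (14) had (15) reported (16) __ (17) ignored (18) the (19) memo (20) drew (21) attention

The gap at 16 is the subject of "ignored", inside a relative clause.
The relative pronoun is "who" (word 5); it is bound by the head noun immediately before it.
Its filler is the head noun "editor", at word 4.

4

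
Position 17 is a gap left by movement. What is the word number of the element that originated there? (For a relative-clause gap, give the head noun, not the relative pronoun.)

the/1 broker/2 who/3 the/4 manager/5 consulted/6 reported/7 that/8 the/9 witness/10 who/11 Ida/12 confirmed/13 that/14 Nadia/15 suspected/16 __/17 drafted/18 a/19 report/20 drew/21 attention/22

10

The gap at 17 is the subject of "drafted", inside a relative clause.
The relative pronoun is "who" (word 11); it is bound by the head noun immediately before it.
Its filler is the head noun "witness", at word 10.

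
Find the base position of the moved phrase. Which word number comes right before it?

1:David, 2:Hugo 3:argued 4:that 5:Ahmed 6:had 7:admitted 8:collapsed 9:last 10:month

7

The displaced element is "David" (word 1).
It is linked across 2 clause boundaries (that → Ø).
It functions as the subject of "collapsed", so the gap sits immediately after word 7 ("admitted").
Base order: Hugo argued that Ahmed had admitted that David collapsed last month.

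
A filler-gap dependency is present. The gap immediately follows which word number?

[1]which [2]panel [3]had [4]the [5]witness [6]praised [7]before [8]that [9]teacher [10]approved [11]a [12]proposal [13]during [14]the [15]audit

The displaced element is "which panel" (word 2).
It functions as the direct object of "praised", so the gap sits immediately after word 6 ("praised").
Base order: The witness had praised which panel before that teacher approved a proposal during the audit.

6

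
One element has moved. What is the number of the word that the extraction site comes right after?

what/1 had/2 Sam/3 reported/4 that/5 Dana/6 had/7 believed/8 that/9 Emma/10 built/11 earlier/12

11

The displaced element is "what" (word 1).
It is linked across 2 clause boundaries (that → that).
It functions as the direct object of "built", so the gap sits immediately after word 11 ("built").
Base order: Sam had reported that Dana had believed that Emma built what earlier.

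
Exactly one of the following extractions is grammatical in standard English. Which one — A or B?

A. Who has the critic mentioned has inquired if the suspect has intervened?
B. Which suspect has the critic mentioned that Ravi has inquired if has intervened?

In B, the wh-phrase is extracted from inside a wh-island (introduced by "if"), which blocks movement.
In A, the extraction path crosses only that-complement boundaries, which are transparent.
So A is grammatical.

A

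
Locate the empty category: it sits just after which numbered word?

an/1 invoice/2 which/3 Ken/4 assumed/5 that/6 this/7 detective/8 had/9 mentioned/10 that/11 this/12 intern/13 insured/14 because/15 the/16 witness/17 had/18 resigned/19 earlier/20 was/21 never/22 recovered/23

14

The displaced element is "an invoice" (word 2).
It is linked across 2 clause boundaries (that → that).
It functions as the direct object of "insured", so the gap sits immediately after word 14 ("insured").
Base order: Ken assumed that this detective had mentioned that this intern insured an invoice because the witness had resigned earlier.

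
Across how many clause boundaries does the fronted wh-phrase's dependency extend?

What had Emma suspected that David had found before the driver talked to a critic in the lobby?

"what" is extracted from the object of "found".
Boundaries crossed, outermost first: [that] — 1 in total.

1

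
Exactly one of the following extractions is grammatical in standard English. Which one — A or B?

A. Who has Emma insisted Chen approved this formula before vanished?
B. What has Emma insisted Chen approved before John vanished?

In A, the wh-phrase is extracted from inside an adjunct island (introduced by "before"), which blocks movement.
In B, the extraction path crosses only that-complement boundaries, which are transparent.
So B is grammatical.

B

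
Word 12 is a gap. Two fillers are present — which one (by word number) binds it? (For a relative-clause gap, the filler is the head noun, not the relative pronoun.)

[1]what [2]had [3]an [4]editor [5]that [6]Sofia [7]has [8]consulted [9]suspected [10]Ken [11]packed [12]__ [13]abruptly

1

The marked gap is the direct object of "packed".
Its filler is the fronted wh-phrase "what", at word 1.
(The other dependency links word 4 to a gap after word 8.)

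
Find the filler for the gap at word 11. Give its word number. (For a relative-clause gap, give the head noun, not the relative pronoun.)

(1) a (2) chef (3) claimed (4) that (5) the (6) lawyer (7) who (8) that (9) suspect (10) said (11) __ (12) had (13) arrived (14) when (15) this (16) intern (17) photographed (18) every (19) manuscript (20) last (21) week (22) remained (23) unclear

6

The gap at 11 is the subject of "arrived", inside a relative clause.
The relative pronoun is "who" (word 7); it is bound by the head noun immediately before it.
Its filler is the head noun "lawyer", at word 6.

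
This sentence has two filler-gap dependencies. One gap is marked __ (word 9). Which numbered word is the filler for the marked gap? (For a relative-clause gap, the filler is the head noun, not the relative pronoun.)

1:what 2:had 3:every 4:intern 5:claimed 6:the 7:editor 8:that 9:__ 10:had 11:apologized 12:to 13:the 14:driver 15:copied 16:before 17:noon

The marked gap is inside the relative clause, the subject of "apologized".
Its filler is the head noun "editor" (via "that"), at word 7.
(The other dependency links word 1 to a gap after word 15.)

7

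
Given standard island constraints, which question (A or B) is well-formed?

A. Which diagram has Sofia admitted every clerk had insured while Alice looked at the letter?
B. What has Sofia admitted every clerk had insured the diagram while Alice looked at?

In B, the wh-phrase is extracted from inside an adjunct island (introduced by "while"), which blocks movement.
In A, the extraction path crosses only that-complement boundaries, which are transparent.
So A is grammatical.

A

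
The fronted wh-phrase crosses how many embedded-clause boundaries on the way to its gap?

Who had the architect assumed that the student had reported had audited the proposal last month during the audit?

2

"who" is extracted from the subject of "audited".
Boundaries crossed, outermost first: [that], [Ø] — 2 in total.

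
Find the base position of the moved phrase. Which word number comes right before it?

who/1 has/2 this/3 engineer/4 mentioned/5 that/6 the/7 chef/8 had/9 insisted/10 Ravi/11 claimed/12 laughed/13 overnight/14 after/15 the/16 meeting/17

The displaced element is "who" (word 1).
It is linked across 3 clause boundaries (that → Ø → Ø).
It functions as the subject of "laughed", so the gap sits immediately after word 12 ("claimed").
Base order: This engineer has mentioned that the chef had insisted Ravi claimed who laughed overnight after the meeting.

12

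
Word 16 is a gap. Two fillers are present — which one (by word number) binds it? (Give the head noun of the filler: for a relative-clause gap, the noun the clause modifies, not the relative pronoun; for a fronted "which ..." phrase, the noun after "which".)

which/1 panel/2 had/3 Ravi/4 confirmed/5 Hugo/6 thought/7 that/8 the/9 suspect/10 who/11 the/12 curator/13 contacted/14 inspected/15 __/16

The marked gap is the direct object of "inspected".
Its filler is the fronted wh-phrase "which panel", at word 2.
(The other dependency links word 10 to a gap after word 14.)

2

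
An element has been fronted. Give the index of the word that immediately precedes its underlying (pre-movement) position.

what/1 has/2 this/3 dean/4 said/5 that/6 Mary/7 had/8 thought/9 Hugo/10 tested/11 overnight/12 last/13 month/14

The displaced element is "what" (word 1).
It is linked across 2 clause boundaries (that → Ø).
It functions as the direct object of "tested", so the gap sits immediately after word 11 ("tested").
Base order: This dean has said that Mary had thought Hugo tested what overnight last month.

11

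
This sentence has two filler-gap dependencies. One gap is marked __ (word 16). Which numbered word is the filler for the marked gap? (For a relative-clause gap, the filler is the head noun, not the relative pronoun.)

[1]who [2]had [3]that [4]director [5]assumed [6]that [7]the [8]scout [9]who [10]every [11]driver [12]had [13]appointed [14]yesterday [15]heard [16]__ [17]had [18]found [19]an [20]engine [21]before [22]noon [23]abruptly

1

The marked gap is the subject of "found".
Its filler is the fronted wh-phrase "who", at word 1.
(The other dependency links word 8 to a gap after word 13.)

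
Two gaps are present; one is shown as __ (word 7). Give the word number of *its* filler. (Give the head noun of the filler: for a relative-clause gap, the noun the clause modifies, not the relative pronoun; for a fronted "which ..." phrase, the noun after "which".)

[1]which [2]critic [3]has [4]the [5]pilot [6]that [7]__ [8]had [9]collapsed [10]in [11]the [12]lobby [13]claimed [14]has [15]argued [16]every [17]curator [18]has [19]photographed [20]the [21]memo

5

The marked gap is inside the relative clause, the subject of "collapsed".
Its filler is the head noun "pilot" (via "that"), at word 5.
(The other dependency links word 2 to a gap after word 13.)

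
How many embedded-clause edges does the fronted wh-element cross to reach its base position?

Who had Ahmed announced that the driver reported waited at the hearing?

2

"who" is extracted from the subject of "waited".
Boundaries crossed, outermost first: [that], [Ø] — 2 in total.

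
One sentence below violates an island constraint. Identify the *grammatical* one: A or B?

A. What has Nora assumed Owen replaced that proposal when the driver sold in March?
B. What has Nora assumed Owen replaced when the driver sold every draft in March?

In A, the wh-phrase is extracted from inside an adjunct island (introduced by "when"), which blocks movement.
In B, the extraction path crosses only that-complement boundaries, which are transparent.
So B is grammatical.

B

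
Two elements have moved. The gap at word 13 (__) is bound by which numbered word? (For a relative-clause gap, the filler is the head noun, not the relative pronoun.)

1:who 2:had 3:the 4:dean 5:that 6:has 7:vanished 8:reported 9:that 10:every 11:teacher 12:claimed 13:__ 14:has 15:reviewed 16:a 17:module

The marked gap is the subject of "reviewed".
Its filler is the fronted wh-phrase "who", at word 1.
(The other dependency links word 4 to a gap after word 5.)

1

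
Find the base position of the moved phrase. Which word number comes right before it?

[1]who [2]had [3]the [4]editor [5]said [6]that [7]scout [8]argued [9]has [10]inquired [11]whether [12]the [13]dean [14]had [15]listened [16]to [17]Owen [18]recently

The displaced element is "who" (word 1).
It is linked across 2 clause boundaries (Ø → Ø).
It functions as the subject of "inquired", so the gap sits immediately after word 8 ("argued").
Base order: The editor had said that scout argued that who has inquired whether the dean had listened to Owen recently.

8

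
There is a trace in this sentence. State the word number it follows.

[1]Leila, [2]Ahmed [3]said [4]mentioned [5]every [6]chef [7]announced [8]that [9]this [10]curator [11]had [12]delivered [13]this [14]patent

The displaced element is "Leila" (word 1).
It is linked across 1 clause boundary (Ø).
It functions as the subject of "mentioned", so the gap sits immediately after word 3 ("said").
Base order: Ahmed said Leila mentioned every chef announced that this curator had delivered this patent.

3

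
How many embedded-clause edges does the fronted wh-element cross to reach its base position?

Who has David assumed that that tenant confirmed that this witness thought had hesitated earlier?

3

"who" is extracted from the subject of "hesitated".
Boundaries crossed, outermost first: [that], [that], [Ø] — 3 in total.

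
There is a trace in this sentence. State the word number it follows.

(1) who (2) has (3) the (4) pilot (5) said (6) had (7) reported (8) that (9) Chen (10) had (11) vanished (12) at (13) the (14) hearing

The displaced element is "who" (word 1).
It is linked across 1 clause boundary (Ø).
It functions as the subject of "reported", so the gap sits immediately after word 5 ("said").
Base order: The pilot has said that who had reported that Chen had vanished at the hearing.

5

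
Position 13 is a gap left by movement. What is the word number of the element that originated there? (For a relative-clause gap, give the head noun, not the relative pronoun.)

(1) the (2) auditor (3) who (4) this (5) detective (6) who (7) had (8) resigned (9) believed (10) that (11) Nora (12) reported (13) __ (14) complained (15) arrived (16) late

2

The gap at 13 is the subject of "complained", inside a relative clause.
The relative pronoun is "who" (word 3); it is bound by the head noun immediately before it.
Its filler is the head noun "auditor", at word 2.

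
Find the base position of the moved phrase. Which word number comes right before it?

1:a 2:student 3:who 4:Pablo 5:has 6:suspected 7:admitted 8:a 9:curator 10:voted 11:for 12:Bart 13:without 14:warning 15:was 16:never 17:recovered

The displaced element is "a student" (word 2).
It is linked across 1 clause boundary (Ø).
It functions as the subject of "admitted", so the gap sits immediately after word 6 ("suspected").
Base order: Pablo has suspected that a student admitted a curator voted for Bart without warning.

6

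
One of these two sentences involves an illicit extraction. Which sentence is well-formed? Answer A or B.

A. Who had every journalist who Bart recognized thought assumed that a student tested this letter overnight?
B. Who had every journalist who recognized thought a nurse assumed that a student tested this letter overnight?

A

In B, the wh-phrase is extracted from inside a complex-NP island (relative clause) (introduced by "who"), which blocks movement.
In A, the extraction path crosses only that-complement boundaries, which are transparent.
So A is grammatical.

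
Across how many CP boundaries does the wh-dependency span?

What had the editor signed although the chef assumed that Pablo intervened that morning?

0

"what" originates inside the matrix clause — no clause boundary is crossed.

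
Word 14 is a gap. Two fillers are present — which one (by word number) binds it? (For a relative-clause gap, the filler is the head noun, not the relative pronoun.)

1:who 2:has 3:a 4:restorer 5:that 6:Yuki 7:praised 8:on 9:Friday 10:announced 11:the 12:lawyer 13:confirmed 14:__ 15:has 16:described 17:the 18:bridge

1

The marked gap is the subject of "described".
Its filler is the fronted wh-phrase "who", at word 1.
(The other dependency links word 4 to a gap after word 7.)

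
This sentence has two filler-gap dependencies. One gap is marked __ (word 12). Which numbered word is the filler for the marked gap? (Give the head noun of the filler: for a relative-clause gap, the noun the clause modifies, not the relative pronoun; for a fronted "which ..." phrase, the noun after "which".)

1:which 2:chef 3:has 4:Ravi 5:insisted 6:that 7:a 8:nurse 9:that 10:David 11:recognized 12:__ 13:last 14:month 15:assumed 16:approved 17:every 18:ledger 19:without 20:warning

The marked gap is inside the relative clause, the direct object of "recognized".
Its filler is the head noun "nurse" (via "that"), at word 8.
(The other dependency links word 2 to a gap after word 15.)

8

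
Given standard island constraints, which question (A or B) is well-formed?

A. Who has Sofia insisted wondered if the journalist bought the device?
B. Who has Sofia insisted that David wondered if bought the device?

A

In B, the wh-phrase is extracted from inside a wh-island (introduced by "if"), which blocks movement.
In A, the extraction path crosses only that-complement boundaries, which are transparent.
So A is grammatical.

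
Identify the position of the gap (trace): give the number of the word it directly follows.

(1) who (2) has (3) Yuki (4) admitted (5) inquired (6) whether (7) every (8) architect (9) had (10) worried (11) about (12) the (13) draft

4

The displaced element is "who" (word 1).
It is linked across 1 clause boundary (Ø).
It functions as the subject of "inquired", so the gap sits immediately after word 4 ("admitted").
Base order: Yuki has admitted that who inquired whether every architect had worried about the draft.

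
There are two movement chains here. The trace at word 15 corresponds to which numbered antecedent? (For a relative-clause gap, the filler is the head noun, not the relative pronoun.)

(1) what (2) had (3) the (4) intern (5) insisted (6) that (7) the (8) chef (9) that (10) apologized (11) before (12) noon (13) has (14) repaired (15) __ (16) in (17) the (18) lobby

The marked gap is the direct object of "repaired".
Its filler is the fronted wh-phrase "what", at word 1.
(The other dependency links word 8 to a gap after word 9.)

1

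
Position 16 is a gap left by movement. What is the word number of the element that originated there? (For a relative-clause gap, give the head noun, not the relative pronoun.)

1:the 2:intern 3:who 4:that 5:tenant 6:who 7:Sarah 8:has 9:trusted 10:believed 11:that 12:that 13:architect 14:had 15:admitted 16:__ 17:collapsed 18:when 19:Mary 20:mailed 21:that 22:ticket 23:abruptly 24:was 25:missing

The gap at 16 is the subject of "collapsed", inside a relative clause.
The relative pronoun is "who" (word 3); it is bound by the head noun immediately before it.
Its filler is the head noun "intern", at word 2.

2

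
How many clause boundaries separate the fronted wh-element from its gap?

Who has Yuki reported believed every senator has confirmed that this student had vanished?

1

"who" is extracted from the subject of "believed".
Boundaries crossed, outermost first: [Ø] — 1 in total.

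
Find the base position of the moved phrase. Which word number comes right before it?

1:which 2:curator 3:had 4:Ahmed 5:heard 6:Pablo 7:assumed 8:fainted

The displaced element is "which curator" (word 2).
It is linked across 2 clause boundaries (Ø → Ø).
It functions as the subject of "fainted", so the gap sits immediately after word 7 ("assumed").
Base order: Ahmed had heard Pablo assumed that which curator fainted.

7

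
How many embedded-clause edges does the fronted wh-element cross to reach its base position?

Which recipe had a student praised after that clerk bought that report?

"which recipe" originates inside the matrix clause — no clause boundary is crossed.

0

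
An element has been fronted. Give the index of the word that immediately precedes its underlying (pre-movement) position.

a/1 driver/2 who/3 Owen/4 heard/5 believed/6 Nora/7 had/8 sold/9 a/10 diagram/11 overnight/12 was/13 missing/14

5

The displaced element is "a driver" (word 2).
It is linked across 1 clause boundary (Ø).
It functions as the subject of "believed", so the gap sits immediately after word 5 ("heard").
Base order: Owen heard that a driver believed Nora had sold a diagram overnight.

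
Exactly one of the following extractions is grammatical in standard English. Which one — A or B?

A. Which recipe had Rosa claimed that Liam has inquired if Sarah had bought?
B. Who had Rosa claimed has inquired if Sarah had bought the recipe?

In A, the wh-phrase is extracted from inside a wh-island (introduced by "if"), which blocks movement.
In B, the extraction path crosses only that-complement boundaries, which are transparent.
So B is grammatical.

B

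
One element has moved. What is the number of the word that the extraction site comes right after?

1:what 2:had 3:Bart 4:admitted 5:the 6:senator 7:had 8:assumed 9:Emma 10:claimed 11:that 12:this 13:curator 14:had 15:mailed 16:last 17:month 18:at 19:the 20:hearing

The displaced element is "what" (word 1).
It is linked across 3 clause boundaries (Ø → Ø → that).
It functions as the direct object of "mailed", so the gap sits immediately after word 15 ("mailed").
Base order: Bart had admitted the senator had assumed Emma claimed that this curator had mailed what last month at the hearing.

15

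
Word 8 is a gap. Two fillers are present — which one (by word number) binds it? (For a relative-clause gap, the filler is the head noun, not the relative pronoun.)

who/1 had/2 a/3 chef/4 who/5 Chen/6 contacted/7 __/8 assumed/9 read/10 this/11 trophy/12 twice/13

4

The marked gap is inside the relative clause, the direct object of "contacted".
Its filler is the head noun "chef" (via "who"), at word 4.
(The other dependency links word 1 to a gap after word 9.)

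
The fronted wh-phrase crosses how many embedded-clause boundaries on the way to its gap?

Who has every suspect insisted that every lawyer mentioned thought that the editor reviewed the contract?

"who" is extracted from the subject of "thought".
Boundaries crossed, outermost first: [that], [Ø] — 2 in total.

2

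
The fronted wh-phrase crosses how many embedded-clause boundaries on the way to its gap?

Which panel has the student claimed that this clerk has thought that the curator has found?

"which panel" is extracted from the object of "found".
Boundaries crossed, outermost first: [that], [that] — 2 in total.

2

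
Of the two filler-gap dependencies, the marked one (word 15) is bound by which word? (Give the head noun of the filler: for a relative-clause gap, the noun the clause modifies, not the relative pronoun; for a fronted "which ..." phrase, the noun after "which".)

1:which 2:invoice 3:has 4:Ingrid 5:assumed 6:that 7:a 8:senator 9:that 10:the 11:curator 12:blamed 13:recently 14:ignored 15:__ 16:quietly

The marked gap is the direct object of "ignored".
Its filler is the fronted wh-phrase "which invoice", at word 2.
(The other dependency links word 8 to a gap after word 12.)

2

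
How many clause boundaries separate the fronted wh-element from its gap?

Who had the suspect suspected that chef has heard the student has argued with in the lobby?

"who" is extracted from the PP object of "argued".
Boundaries crossed, outermost first: [Ø], [Ø] — 2 in total.

2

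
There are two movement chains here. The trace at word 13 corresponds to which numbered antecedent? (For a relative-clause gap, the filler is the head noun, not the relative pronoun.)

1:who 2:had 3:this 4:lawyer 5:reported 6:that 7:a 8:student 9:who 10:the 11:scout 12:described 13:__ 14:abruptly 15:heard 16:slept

The marked gap is inside the relative clause, the direct object of "described".
Its filler is the head noun "student" (via "who"), at word 8.
(The other dependency links word 1 to a gap after word 15.)

8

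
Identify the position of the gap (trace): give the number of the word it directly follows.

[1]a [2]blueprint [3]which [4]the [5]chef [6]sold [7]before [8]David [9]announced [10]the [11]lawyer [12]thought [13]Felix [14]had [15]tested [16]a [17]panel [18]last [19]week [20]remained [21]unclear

The displaced element is "a blueprint" (word 2).
It functions as the direct object of "sold", so the gap sits immediately after word 6 ("sold").
Base order: The chef sold a blueprint before David announced the lawyer thought Felix had tested a panel last week.

6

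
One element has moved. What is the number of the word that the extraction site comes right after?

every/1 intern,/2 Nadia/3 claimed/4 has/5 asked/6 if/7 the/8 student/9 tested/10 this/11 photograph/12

4

The displaced element is "every intern" (word 2).
It is linked across 1 clause boundary (Ø).
It functions as the subject of "asked", so the gap sits immediately after word 4 ("claimed").
Base order: Nadia claimed that every intern has asked if the student tested this photograph.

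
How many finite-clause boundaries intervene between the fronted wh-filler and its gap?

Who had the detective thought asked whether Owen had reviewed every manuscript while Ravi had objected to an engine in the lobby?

"who" is extracted from the subject of "asked".
Boundaries crossed, outermost first: [Ø] — 1 in total.

1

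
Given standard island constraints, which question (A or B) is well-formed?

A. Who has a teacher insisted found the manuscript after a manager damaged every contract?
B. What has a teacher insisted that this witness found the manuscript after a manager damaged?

A

In B, the wh-phrase is extracted from inside an adjunct island (introduced by "after"), which blocks movement.
In A, the extraction path crosses only that-complement boundaries, which are transparent.
So A is grammatical.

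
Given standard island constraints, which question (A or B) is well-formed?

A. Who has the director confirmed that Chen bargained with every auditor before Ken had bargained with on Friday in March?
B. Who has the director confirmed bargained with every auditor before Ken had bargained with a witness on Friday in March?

In A, the wh-phrase is extracted from inside an adjunct island (introduced by "before"), which blocks movement.
In B, the extraction path crosses only that-complement boundaries, which are transparent.
So B is grammatical.

B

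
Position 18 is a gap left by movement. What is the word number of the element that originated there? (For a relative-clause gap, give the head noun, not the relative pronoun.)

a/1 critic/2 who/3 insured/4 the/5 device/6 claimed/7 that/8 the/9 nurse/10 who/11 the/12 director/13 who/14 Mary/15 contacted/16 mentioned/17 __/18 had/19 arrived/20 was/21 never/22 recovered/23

10

The gap at 18 is the subject of "arrived", inside a relative clause.
The relative pronoun is "who" (word 11); it is bound by the head noun immediately before it.
Its filler is the head noun "nurse", at word 10.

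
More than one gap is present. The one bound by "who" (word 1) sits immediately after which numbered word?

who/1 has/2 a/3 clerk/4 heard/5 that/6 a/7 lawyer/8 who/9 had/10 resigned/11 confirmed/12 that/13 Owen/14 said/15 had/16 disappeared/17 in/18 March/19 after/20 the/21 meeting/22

15

The displaced element is "who" (word 1).
It is linked across 3 clause boundaries (that → that → Ø).
It functions as the subject of "disappeared", so the gap sits immediately after word 15 ("said").
Base order: A clerk has heard that a lawyer who had resigned confirmed that Owen said that who had disappeared in March after the meeting.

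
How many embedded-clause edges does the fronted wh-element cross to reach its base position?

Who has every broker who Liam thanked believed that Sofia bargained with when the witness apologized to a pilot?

"who" is extracted from the PP object of "bargained".
Boundaries crossed, outermost first: [that] — 1 in total.

1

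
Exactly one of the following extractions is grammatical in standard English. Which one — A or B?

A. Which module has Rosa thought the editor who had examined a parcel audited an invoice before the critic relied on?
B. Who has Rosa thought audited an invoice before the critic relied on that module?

B

In A, the wh-phrase is extracted from inside an adjunct island (introduced by "before"), which blocks movement.
In B, the extraction path crosses only that-complement boundaries, which are transparent.
So B is grammatical.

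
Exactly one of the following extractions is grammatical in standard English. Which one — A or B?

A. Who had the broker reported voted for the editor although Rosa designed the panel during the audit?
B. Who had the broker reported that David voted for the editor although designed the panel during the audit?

In B, the wh-phrase is extracted from inside an adjunct island (introduced by "although"), which blocks movement.
In A, the extraction path crosses only that-complement boundaries, which are transparent.
So A is grammatical.

A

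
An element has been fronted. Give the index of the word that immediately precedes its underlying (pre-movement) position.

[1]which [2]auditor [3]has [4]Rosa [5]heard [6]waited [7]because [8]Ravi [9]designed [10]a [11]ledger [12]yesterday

The displaced element is "which auditor" (word 2).
It is linked across 1 clause boundary (Ø).
It functions as the subject of "waited", so the gap sits immediately after word 5 ("heard").
Base order: Rosa has heard which auditor waited because Ravi designed a ledger yesterday.

5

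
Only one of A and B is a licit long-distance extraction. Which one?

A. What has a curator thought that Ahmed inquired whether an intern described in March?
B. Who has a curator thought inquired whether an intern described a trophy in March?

In A, the wh-phrase is extracted from inside a wh-island (introduced by "whether"), which blocks movement.
In B, the extraction path crosses only that-complement boundaries, which are transparent.
So B is grammatical.

B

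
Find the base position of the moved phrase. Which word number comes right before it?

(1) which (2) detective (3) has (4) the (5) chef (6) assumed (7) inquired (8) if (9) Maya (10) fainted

6

The displaced element is "which detective" (word 2).
It is linked across 1 clause boundary (Ø).
It functions as the subject of "inquired", so the gap sits immediately after word 6 ("assumed").
Base order: The chef has assumed that which detective inquired if Maya fainted.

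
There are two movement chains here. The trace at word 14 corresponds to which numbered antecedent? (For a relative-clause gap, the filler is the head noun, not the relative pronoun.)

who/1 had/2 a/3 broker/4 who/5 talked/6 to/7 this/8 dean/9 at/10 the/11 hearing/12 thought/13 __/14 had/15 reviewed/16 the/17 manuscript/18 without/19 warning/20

1

The marked gap is the subject of "reviewed".
Its filler is the fronted wh-phrase "who", at word 1.
(The other dependency links word 4 to a gap after word 5.)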